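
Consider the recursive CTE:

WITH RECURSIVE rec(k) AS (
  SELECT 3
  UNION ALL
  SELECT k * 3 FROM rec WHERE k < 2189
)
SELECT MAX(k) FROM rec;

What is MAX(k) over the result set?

6561

Base: k=3.
Iteration 1: 3 < 2189 holds -> k = 3 * 3 = 9.
Iteration 2: 9 < 2189 holds -> k = 9 * 3 = 27.
Iteration 3: 27 < 2189 holds -> k = 27 * 3 = 81.
Iteration 4: 81 < 2189 holds -> k = 81 * 3 = 243.
Iteration 5: 243 < 2189 holds -> k = 243 * 3 = 729.
Iteration 6: 729 < 2189 holds -> k = 729 * 3 = 2187.
Iteration 7: 2187 < 2189 holds -> k = 2187 * 3 = 6561.
Iteration 8: 6561 < 2189 fails; recursion stops.
k values: 3, 9, 27, 81, 243, 729, 2187, 6561; the maximum is 6561.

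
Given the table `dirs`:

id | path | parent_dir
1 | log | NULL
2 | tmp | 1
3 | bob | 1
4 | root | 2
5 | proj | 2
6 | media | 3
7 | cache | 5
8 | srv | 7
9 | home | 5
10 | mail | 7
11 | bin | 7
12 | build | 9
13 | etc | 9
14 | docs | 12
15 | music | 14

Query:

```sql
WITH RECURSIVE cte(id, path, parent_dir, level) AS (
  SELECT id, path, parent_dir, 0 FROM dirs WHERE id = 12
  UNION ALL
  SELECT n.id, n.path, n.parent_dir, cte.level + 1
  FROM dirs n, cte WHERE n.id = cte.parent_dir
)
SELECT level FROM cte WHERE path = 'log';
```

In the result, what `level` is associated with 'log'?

Base: id=12 (build), parent_dir=9, level 0.
Iteration 1: join on id=9 -> home (id 9, parent_dir=5, level 1).
Iteration 2: join on id=5 -> proj (id 5, parent_dir=2, level 2).
Iteration 3: join on id=2 -> tmp (id 2, parent_dir=1, level 3).
Iteration 4: join on id=1 -> log (id 1, parent_dir=NULL, level 4).
Iteration 5: parent_dir is NULL; no match; recursion stops.

4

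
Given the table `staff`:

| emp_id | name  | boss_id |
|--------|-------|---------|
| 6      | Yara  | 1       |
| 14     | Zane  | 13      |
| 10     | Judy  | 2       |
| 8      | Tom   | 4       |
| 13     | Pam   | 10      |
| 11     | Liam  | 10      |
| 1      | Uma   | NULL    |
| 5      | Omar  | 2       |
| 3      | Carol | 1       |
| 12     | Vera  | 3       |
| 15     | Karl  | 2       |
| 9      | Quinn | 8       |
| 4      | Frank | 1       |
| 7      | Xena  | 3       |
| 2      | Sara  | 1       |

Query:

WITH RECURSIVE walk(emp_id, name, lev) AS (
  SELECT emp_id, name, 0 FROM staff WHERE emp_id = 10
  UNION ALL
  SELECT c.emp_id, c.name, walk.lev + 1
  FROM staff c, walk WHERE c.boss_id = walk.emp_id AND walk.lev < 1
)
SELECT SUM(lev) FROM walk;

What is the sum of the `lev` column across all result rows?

2

Base: emp_id=10 (Judy) at lev 0.
Iteration 1: rows with boss_id in {10} -> Liam (id 11, lev 1), Pam (id 13, lev 1).
Iteration 2: lev < 1 fails for all current rows; recursion stops.
SUM(lev) = 0 + 1 + 1 = 2.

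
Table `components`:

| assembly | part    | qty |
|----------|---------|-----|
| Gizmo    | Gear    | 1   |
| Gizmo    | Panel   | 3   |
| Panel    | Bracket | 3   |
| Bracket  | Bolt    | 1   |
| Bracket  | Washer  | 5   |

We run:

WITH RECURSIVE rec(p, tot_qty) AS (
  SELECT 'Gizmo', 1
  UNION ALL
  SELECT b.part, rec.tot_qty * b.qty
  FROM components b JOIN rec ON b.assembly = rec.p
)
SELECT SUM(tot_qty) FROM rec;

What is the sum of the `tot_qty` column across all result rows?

68

Base: (Gizmo, tot_qty=1).
Iteration 1: components of {Gizmo} -> Gear = 1*1 = 1, Panel = 1*3 = 3.
Iteration 2: components of {Gear,Panel} -> Bracket = 3*3 = 9.
Iteration 3: components of {Bracket} -> Bolt = 9*1 = 9, Washer = 9*5 = 45.
Iteration 4: no further components; recursion stops.
SUM(tot_qty) = 1 + 1 + 3 + 9 + 9 + 45 = 68.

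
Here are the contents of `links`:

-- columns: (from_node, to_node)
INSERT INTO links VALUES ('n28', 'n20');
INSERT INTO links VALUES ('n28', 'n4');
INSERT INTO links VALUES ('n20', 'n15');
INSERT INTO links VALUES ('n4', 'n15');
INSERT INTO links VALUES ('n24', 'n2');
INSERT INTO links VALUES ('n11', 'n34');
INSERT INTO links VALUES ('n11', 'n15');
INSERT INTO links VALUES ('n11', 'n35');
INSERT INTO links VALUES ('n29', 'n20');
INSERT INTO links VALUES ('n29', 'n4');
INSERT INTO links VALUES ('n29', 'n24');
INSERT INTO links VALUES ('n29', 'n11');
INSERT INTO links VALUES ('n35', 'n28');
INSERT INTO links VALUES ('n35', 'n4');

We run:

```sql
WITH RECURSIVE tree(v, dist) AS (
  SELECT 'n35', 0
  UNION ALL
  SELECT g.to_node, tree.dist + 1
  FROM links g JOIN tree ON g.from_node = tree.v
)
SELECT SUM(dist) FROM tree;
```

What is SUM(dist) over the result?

14

Base: (n35, dist=0).
Iteration 1: edges from {n35} -> (n28, dist=1), (n4, dist=1).
Iteration 2: edges from {n28,n4} -> (n15, dist=2), (n20, dist=2), (n4, dist=2).
Iteration 3: edges from {n15,n20,n4} -> (n15, dist=3) x2. [UNION ALL keeps all 2 new rows, including repeats]
Iteration 4: no outgoing edges from {n15}; recursion stops.
SUM(dist) = 0 + 1 + 1 + 2 + 2 + 2 + 3 + 3 = 14.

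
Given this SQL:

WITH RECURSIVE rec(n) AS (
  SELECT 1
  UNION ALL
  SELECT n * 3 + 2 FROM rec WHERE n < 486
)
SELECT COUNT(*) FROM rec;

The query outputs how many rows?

Base: n=1.
Iteration 1: 1 < 486 holds -> n = 1 * 3 + 2 = 5.
Iteration 2: 5 < 486 holds -> n = 5 * 3 + 2 = 17.
Iteration 3: 17 < 486 holds -> n = 17 * 3 + 2 = 53.
Iteration 4: 53 < 486 holds -> n = 53 * 3 + 2 = 161.
Iteration 5: 161 < 486 holds -> n = 161 * 3 + 2 = 485.
Iteration 6: 485 < 486 holds -> n = 485 * 3 + 2 = 1457.
Iteration 7: 1457 < 486 fails; recursion stops.
Total rows emitted: 7.

7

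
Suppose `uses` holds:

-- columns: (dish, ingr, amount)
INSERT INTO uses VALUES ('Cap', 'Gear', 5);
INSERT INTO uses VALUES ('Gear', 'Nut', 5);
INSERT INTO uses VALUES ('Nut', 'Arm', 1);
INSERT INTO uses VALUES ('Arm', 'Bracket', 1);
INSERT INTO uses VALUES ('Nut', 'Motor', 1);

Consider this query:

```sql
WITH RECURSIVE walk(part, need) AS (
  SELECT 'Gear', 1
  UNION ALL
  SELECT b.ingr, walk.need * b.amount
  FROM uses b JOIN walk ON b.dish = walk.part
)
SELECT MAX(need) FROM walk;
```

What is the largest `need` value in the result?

Base: (Gear, need=1).
Iteration 1: components of {Gear} -> Nut = 1*5 = 5.
Iteration 2: components of {Nut} -> Arm = 5*1 = 5, Motor = 5*1 = 5.
Iteration 3: components of {Arm,Motor} -> Bracket = 5*1 = 5.
Iteration 4: no further components; recursion stops.
need values: 1, 5, 5, 5, 5; the maximum is 5.

5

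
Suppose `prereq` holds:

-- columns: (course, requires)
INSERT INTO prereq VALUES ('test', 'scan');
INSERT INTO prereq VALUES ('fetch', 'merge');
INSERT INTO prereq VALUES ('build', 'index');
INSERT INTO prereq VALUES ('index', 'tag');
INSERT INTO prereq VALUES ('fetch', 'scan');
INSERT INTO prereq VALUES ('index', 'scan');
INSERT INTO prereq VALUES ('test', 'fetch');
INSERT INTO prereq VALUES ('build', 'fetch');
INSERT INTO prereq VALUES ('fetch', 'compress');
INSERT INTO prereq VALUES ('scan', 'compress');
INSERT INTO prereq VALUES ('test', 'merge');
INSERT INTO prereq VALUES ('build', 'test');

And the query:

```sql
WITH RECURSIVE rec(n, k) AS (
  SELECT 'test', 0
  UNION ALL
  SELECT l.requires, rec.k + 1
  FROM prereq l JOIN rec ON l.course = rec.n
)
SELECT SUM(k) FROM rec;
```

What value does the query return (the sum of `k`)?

Base: (test, k=0).
Iteration 1: edges from {test} -> (fetch, k=1), (merge, k=1), (scan, k=1).
Iteration 2: edges from {fetch,merge,scan} -> (compress, k=2) x2, (merge, k=2), (scan, k=2). [UNION ALL keeps all 4 new rows, including repeats]
Iteration 3: edges from {compress,merge,scan} -> (compress, k=3).
Iteration 4: no outgoing edges from {compress}; recursion stops.
SUM(k) = 0 + 1 + 1 + 1 + 2 + 2 + 2 + 2 + 3 = 14.

14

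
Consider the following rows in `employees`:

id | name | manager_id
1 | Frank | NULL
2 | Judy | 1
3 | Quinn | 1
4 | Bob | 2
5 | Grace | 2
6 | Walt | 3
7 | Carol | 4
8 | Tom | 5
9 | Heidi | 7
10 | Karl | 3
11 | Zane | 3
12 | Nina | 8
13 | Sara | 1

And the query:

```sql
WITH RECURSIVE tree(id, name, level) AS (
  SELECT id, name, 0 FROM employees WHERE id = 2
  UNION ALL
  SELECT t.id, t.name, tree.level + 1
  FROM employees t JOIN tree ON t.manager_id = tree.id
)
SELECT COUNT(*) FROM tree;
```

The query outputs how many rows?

Base: id=2 (Judy) at level 0.
Iteration 1: rows with manager_id in {2} -> Bob (id 4, level 1), Grace (id 5, level 1).
Iteration 2: rows with manager_id in {4,5} -> Carol (id 7, level 2), Tom (id 8, level 2).
Iteration 3: rows with manager_id in {7,8} -> Heidi (id 9, level 3), Nina (id 12, level 3).
Iteration 4: no rows with manager_id in {9,12}; recursion stops.
Total rows emitted: 7.

7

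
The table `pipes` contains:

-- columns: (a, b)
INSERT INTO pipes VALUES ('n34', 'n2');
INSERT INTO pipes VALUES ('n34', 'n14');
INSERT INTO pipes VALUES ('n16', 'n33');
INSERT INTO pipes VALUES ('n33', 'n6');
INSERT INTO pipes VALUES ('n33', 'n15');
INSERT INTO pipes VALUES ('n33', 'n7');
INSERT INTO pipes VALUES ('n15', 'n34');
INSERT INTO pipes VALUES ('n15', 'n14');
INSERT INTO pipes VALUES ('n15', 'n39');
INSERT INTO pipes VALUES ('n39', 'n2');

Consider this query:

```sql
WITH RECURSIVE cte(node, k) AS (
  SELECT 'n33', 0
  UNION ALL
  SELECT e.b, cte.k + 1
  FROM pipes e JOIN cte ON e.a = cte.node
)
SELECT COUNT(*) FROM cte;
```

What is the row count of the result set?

Base: (n33, k=0).
Iteration 1: edges from {n33} -> (n15, k=1), (n6, k=1), (n7, k=1).
Iteration 2: edges from {n15,n6,n7} -> (n14, k=2), (n34, k=2), (n39, k=2).
Iteration 3: edges from {n14,n34,n39} -> (n14, k=3), (n2, k=3) x2. [UNION ALL keeps all 3 new rows, including repeats]
Iteration 4: no outgoing edges from {n14,n2}; recursion stops.
Total rows emitted: 10.

10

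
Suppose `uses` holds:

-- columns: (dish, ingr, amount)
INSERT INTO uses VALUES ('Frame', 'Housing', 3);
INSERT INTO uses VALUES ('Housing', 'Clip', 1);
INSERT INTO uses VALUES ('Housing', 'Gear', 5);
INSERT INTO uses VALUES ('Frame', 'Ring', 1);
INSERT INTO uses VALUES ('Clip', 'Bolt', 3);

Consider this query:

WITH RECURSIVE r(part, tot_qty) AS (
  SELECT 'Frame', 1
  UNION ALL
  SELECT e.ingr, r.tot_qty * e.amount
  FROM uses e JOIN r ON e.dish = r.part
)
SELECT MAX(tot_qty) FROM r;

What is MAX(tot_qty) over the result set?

Base: (Frame, tot_qty=1).
Iteration 1: components of {Frame} -> Housing = 1*3 = 3, Ring = 1*1 = 1.
Iteration 2: components of {Housing,Ring} -> Clip = 3*1 = 3, Gear = 3*5 = 15.
Iteration 3: components of {Clip,Gear} -> Bolt = 3*3 = 9.
Iteration 4: no further components; recursion stops.
tot_qty values: 1, 3, 1, 3, 15, 9; the maximum is 15.

15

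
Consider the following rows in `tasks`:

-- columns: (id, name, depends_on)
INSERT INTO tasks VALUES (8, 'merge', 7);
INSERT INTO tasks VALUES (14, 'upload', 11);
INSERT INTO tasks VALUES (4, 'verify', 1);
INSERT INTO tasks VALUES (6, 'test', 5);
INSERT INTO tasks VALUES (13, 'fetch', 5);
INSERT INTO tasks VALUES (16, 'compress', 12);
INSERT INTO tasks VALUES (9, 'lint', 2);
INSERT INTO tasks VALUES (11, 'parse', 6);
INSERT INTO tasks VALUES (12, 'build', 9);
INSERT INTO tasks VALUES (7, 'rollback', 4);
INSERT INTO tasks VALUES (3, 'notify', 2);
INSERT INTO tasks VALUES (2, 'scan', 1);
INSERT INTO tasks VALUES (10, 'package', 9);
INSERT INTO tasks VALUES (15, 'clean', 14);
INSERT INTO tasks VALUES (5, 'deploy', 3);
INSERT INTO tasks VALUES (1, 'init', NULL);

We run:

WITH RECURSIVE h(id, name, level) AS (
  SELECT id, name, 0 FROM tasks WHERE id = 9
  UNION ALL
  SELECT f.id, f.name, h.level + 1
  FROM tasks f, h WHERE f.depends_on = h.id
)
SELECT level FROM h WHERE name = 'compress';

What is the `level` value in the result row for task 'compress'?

2

Base: id=9 (lint) at level 0.
Iteration 1: rows with depends_on in {9} -> package (id 10, level 1), build (id 12, level 1).
Iteration 2: rows with depends_on in {10,12} -> compress (id 16, level 2).
Iteration 3: no rows with depends_on in {16}; recursion stops.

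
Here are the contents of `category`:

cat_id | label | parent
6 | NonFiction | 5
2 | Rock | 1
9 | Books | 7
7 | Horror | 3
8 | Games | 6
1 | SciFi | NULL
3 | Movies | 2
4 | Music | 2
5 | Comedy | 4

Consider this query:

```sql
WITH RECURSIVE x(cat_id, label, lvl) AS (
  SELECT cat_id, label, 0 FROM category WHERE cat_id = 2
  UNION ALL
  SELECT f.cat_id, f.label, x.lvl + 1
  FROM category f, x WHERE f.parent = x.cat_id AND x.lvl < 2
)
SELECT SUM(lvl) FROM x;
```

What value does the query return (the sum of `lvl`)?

Base: cat_id=2 (Rock) at lvl 0.
Iteration 1: rows with parent in {2} -> Movies (id 3, lvl 1), Music (id 4, lvl 1).
Iteration 2: rows with parent in {3,4} -> Comedy (id 5, lvl 2), Horror (id 7, lvl 2).
Iteration 3: lvl < 2 fails for all current rows; recursion stops.
SUM(lvl) = 0 + 1 + 1 + 2 + 2 = 6.

6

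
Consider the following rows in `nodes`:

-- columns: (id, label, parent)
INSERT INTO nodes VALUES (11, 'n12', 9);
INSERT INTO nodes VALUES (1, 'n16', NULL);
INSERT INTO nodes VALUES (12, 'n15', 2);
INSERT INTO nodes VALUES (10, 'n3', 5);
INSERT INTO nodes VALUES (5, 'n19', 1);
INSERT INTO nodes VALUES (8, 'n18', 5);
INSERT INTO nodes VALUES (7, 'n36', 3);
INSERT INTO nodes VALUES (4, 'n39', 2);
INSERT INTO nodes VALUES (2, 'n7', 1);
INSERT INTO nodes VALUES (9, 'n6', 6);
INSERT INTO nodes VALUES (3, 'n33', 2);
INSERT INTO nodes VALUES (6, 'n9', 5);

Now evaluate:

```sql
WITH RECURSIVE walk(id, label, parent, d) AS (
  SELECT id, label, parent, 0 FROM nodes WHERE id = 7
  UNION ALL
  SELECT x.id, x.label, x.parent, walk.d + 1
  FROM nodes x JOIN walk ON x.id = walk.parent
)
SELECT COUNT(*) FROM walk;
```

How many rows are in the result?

4

Base: id=7 (n36), parent=3, d 0.
Iteration 1: join on id=3 -> n33 (id 3, parent=2, d 1).
Iteration 2: join on id=2 -> n7 (id 2, parent=1, d 2).
Iteration 3: join on id=1 -> n16 (id 1, parent=NULL, d 3).
Iteration 4: parent is NULL; no match; recursion stops.
Total rows emitted: 4.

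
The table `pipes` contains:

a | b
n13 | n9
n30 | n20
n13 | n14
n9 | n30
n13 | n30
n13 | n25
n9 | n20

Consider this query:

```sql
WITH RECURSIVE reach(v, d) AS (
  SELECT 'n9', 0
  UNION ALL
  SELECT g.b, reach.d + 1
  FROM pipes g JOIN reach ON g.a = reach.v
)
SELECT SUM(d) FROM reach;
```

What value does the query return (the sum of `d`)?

Base: (n9, d=0).
Iteration 1: edges from {n9} -> (n20, d=1), (n30, d=1).
Iteration 2: edges from {n20,n30} -> (n20, d=2).
Iteration 3: no outgoing edges from {n20}; recursion stops.
SUM(d) = 0 + 1 + 1 + 2 = 4.

4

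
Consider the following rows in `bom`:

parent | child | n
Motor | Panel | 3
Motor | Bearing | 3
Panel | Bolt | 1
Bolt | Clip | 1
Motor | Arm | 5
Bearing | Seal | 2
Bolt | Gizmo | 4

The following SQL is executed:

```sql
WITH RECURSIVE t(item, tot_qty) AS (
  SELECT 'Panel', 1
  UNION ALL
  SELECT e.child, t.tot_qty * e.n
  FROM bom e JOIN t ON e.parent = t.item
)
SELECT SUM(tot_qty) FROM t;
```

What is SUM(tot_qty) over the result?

Base: (Panel, tot_qty=1).
Iteration 1: components of {Panel} -> Bolt = 1*1 = 1.
Iteration 2: components of {Bolt} -> Clip = 1*1 = 1, Gizmo = 1*4 = 4.
Iteration 3: no further components; recursion stops.
SUM(tot_qty) = 1 + 1 + 1 + 4 = 7.

7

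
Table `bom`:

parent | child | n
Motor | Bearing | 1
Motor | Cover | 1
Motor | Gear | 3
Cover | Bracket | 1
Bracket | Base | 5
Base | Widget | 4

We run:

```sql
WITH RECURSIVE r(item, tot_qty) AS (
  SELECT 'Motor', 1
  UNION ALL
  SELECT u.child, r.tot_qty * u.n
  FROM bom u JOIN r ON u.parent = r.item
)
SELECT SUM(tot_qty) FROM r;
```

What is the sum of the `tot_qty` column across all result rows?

32

Base: (Motor, tot_qty=1).
Iteration 1: components of {Motor} -> Bearing = 1*1 = 1, Cover = 1*1 = 1, Gear = 1*3 = 3.
Iteration 2: components of {Bearing,Cover,Gear} -> Bracket = 1*1 = 1.
Iteration 3: components of {Bracket} -> Base = 1*5 = 5.
Iteration 4: components of {Base} -> Widget = 5*4 = 20.
Iteration 5: no further components; recursion stops.
SUM(tot_qty) = 1 + 1 + 1 + 3 + 1 + 5 + 20 = 32.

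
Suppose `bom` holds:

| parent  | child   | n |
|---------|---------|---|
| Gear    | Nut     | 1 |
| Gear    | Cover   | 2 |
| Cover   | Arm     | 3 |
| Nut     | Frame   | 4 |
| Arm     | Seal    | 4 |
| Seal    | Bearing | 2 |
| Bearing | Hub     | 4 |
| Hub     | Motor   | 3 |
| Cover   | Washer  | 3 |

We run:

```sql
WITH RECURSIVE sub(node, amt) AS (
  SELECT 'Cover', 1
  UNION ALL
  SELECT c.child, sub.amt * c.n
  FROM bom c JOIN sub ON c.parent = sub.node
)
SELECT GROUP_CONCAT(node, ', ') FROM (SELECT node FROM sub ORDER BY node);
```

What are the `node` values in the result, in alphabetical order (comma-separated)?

Arm, Bearing, Cover, Hub, Motor, Seal, Washer

Base: (Cover, amt=1).
Iteration 1: components of {Cover} -> Arm = 1*3 = 3, Washer = 1*3 = 3.
Iteration 2: components of {Arm,Washer} -> Seal = 3*4 = 12.
Iteration 3: components of {Seal} -> Bearing = 12*2 = 24.
Iteration 4: components of {Bearing} -> Hub = 24*4 = 96.
Iteration 5: components of {Hub} -> Motor = 96*3 = 288.
Iteration 6: no further components; recursion stops.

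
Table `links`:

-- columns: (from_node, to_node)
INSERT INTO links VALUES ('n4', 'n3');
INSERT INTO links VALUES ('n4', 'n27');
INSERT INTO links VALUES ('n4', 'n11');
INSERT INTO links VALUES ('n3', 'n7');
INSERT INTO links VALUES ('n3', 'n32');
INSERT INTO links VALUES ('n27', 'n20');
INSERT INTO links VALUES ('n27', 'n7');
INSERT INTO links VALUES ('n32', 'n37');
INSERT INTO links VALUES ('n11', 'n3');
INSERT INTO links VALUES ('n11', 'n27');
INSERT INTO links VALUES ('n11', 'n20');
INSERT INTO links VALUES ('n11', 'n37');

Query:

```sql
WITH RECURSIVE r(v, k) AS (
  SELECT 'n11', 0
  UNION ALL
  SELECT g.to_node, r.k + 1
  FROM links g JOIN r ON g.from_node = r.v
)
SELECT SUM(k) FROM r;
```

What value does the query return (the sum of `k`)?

Base: (n11, k=0).
Iteration 1: edges from {n11} -> (n20, k=1), (n27, k=1), (n3, k=1), (n37, k=1).
Iteration 2: edges from {n20,n27,n3,n37} -> (n20, k=2), (n32, k=2), (n7, k=2) x2. [UNION ALL keeps all 4 new rows, including repeats]
Iteration 3: edges from {n20,n32,n7} -> (n37, k=3).
Iteration 4: no outgoing edges from {n37}; recursion stops.
SUM(k) = 0 + 1 + 1 + 1 + 1 + 2 + 2 + 2 + 2 + 3 = 15.

15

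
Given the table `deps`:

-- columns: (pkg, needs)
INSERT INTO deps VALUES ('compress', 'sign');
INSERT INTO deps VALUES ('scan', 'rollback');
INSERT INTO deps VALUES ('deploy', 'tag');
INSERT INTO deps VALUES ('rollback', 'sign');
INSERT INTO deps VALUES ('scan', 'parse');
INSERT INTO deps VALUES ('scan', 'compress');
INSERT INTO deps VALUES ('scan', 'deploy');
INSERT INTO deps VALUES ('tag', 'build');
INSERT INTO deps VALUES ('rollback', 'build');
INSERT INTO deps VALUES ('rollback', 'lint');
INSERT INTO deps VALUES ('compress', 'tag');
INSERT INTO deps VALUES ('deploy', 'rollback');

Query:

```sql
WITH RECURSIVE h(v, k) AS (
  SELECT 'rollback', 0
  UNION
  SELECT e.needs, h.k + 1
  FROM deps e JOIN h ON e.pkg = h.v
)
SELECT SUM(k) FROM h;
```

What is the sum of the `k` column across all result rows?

3

Base: (rollback, k=0).
Iteration 1: edges from {rollback} -> (build, k=1), (lint, k=1), (sign, k=1).
Iteration 2: no outgoing edges from {build,lint,sign}; recursion stops.
SUM(k) = 0 + 1 + 1 + 1 = 3.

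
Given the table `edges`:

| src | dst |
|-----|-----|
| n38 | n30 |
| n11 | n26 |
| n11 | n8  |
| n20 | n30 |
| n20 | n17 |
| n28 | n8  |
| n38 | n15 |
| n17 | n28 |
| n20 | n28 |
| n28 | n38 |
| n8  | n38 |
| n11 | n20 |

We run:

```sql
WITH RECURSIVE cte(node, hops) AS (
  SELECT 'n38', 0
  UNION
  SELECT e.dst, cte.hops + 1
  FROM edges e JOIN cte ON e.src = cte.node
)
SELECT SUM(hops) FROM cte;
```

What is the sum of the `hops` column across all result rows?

2

Base: (n38, hops=0).
Iteration 1: edges from {n38} -> (n15, hops=1), (n30, hops=1).
Iteration 2: no outgoing edges from {n15,n30}; recursion stops.
SUM(hops) = 0 + 1 + 1 = 2.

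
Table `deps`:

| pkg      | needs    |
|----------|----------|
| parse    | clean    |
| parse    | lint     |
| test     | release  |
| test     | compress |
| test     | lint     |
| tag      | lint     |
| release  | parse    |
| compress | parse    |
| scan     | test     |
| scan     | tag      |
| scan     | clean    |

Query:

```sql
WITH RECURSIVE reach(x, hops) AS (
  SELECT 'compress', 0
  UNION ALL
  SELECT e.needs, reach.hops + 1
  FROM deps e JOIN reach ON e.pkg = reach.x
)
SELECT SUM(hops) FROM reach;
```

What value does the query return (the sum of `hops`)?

5

Base: (compress, hops=0).
Iteration 1: edges from {compress} -> (parse, hops=1).
Iteration 2: edges from {parse} -> (clean, hops=2), (lint, hops=2).
Iteration 3: no outgoing edges from {clean,lint}; recursion stops.
SUM(hops) = 0 + 1 + 2 + 2 = 5.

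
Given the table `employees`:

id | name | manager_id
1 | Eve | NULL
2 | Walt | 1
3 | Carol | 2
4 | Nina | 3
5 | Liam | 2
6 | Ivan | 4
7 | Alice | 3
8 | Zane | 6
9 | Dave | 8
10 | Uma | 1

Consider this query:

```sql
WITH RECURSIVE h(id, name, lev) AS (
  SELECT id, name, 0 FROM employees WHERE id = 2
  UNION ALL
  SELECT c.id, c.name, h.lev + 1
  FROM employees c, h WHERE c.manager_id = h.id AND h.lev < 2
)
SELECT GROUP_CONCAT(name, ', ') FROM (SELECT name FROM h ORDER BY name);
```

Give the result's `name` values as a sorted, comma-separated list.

Base: id=2 (Walt) at lev 0.
Iteration 1: rows with manager_id in {2} -> Carol (id 3, lev 1), Liam (id 5, lev 1).
Iteration 2: rows with manager_id in {3,5} -> Nina (id 4, lev 2), Alice (id 7, lev 2).
Iteration 3: lev < 2 fails for all current rows; recursion stops.

Alice, Carol, Liam, Nina, Walt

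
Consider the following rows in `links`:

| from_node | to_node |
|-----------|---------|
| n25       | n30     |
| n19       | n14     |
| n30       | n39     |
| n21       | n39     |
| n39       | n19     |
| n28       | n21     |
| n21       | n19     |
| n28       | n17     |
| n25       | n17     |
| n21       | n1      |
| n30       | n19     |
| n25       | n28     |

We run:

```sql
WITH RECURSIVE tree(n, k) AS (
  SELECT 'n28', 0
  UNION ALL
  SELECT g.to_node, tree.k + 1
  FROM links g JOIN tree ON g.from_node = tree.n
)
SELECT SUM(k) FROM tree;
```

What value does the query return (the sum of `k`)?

Base: (n28, k=0).
Iteration 1: edges from {n28} -> (n17, k=1), (n21, k=1).
Iteration 2: edges from {n17,n21} -> (n1, k=2), (n19, k=2), (n39, k=2).
Iteration 3: edges from {n1,n19,n39} -> (n14, k=3), (n19, k=3).
Iteration 4: edges from {n14,n19} -> (n14, k=4).
Iteration 5: no outgoing edges from {n14}; recursion stops.
SUM(k) = 0 + 1 + 1 + 2 + 2 + 2 + 3 + 3 + 4 = 18.

18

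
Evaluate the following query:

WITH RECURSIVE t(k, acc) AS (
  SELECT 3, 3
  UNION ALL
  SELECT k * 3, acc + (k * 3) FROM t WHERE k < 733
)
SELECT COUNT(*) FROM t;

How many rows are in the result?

7

Base: k=3, acc=3.
Iteration 1: 3 < 733 holds -> k = 3 * 3 = 9, acc = 3 + 9 = 12.
Iteration 2: 9 < 733 holds -> k = 9 * 3 = 27, acc = 12 + 27 = 39.
Iteration 3: 27 < 733 holds -> k = 27 * 3 = 81, acc = 39 + 81 = 120.
Iteration 4: 81 < 733 holds -> k = 81 * 3 = 243, acc = 120 + 243 = 363.
Iteration 5: 243 < 733 holds -> k = 243 * 3 = 729, acc = 363 + 729 = 1092.
Iteration 6: 729 < 733 holds -> k = 729 * 3 = 2187, acc = 1092 + 2187 = 3279.
Iteration 7: 2187 < 733 fails; recursion stops.
Total rows emitted: 7.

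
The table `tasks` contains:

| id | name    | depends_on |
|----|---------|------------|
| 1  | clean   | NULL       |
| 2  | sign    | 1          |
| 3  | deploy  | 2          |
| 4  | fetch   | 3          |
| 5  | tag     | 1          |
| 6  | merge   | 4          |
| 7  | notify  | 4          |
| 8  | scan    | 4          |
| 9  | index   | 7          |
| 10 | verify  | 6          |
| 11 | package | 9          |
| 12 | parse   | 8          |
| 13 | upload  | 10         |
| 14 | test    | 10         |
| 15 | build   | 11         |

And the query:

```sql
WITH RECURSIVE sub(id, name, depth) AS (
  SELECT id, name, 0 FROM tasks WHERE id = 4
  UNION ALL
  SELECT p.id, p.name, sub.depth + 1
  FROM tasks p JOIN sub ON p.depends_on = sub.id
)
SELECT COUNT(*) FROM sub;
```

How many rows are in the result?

Base: id=4 (fetch) at depth 0.
Iteration 1: rows with depends_on in {4} -> merge (id 6, depth 1), notify (id 7, depth 1), scan (id 8, depth 1).
Iteration 2: rows with depends_on in {6,7,8} -> index (id 9, depth 2), verify (id 10, depth 2), parse (id 12, depth 2).
Iteration 3: rows with depends_on in {9,10,12} -> package (id 11, depth 3), upload (id 13, depth 3), test (id 14, depth 3).
Iteration 4: rows with depends_on in {11,13,14} -> build (id 15, depth 4).
Iteration 5: no rows with depends_on in {15}; recursion stops.
Total rows emitted: 11.

11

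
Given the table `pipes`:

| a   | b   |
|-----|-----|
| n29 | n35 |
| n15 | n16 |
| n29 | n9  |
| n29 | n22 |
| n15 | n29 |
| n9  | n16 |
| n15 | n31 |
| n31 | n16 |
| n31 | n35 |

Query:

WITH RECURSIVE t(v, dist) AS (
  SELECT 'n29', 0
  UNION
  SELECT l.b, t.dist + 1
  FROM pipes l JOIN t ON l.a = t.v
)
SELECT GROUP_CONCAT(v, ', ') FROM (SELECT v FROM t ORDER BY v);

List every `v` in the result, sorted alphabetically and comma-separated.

Base: (n29, dist=0).
Iteration 1: edges from {n29} -> (n22, dist=1), (n35, dist=1), (n9, dist=1).
Iteration 2: edges from {n22,n35,n9} -> (n16, dist=2).
Iteration 3: no outgoing edges from {n16}; recursion stops.

n16, n22, n29, n35, n9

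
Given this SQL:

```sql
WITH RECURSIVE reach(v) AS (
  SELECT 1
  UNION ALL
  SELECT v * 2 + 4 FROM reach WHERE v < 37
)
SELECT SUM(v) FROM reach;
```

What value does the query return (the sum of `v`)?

Base: v=1.
Iteration 1: 1 < 37 holds -> v = 1 * 2 + 4 = 6.
Iteration 2: 6 < 37 holds -> v = 6 * 2 + 4 = 16.
Iteration 3: 16 < 37 holds -> v = 16 * 2 + 4 = 36.
Iteration 4: 36 < 37 holds -> v = 36 * 2 + 4 = 76.
Iteration 5: 76 < 37 fails; recursion stops.
SUM(v) = 1 + 6 + 16 + 36 + 76 = 135.

135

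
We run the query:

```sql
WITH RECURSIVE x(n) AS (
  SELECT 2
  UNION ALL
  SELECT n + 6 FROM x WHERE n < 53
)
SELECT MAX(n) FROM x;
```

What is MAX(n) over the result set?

Base: n=2.
Iteration 1: 2 < 53 holds -> n = 2 + 6 = 8.
Iteration 2: 8 < 53 holds -> n = 8 + 6 = 14.
Iteration 3: 14 < 53 holds -> n = 14 + 6 = 20.
Iteration 4: 20 < 53 holds -> n = 20 + 6 = 26.
Iteration 5: 26 < 53 holds -> n = 26 + 6 = 32.
Iteration 6: 32 < 53 holds -> n = 32 + 6 = 38.
Iteration 7: 38 < 53 holds -> n = 38 + 6 = 44.
Iteration 8: 44 < 53 holds -> n = 44 + 6 = 50.
Iteration 9: 50 < 53 holds -> n = 50 + 6 = 56.
Iteration 10: 56 < 53 fails; recursion stops.
n values: 2, 8, 14, 20, 26, 32, 38, 44, 50, 56; the maximum is 56.

56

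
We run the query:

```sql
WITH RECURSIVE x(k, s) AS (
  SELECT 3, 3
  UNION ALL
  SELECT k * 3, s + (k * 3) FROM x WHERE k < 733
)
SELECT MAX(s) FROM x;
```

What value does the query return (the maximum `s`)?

Base: k=3, s=3.
Iteration 1: 3 < 733 holds -> k = 3 * 3 = 9, s = 3 + 9 = 12.
Iteration 2: 9 < 733 holds -> k = 9 * 3 = 27, s = 12 + 27 = 39.
Iteration 3: 27 < 733 holds -> k = 27 * 3 = 81, s = 39 + 81 = 120.
Iteration 4: 81 < 733 holds -> k = 81 * 3 = 243, s = 120 + 243 = 363.
Iteration 5: 243 < 733 holds -> k = 243 * 3 = 729, s = 363 + 729 = 1092.
Iteration 6: 729 < 733 holds -> k = 729 * 3 = 2187, s = 1092 + 2187 = 3279.
Iteration 7: 2187 < 733 fails; recursion stops.
s values: 3, 12, 39, 120, 363, 1092, 3279; the maximum is 3279.

3279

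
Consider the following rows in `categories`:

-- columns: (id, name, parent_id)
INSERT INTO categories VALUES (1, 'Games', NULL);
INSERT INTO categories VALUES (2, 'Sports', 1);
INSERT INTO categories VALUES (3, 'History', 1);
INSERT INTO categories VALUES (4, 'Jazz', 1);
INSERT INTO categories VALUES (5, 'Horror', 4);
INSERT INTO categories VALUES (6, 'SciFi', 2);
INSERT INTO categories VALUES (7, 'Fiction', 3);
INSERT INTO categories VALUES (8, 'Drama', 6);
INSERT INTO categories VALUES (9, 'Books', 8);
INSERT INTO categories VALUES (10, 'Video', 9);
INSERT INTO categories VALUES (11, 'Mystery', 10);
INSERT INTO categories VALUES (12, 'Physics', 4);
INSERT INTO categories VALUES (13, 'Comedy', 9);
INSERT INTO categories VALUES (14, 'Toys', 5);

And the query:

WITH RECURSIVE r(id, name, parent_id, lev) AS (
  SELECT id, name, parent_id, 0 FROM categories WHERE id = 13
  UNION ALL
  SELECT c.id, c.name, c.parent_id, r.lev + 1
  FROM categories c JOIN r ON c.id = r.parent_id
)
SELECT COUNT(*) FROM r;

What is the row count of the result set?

6

Base: id=13 (Comedy), parent_id=9, lev 0.
Iteration 1: join on id=9 -> Books (id 9, parent_id=8, lev 1).
Iteration 2: join on id=8 -> Drama (id 8, parent_id=6, lev 2).
Iteration 3: join on id=6 -> SciFi (id 6, parent_id=2, lev 3).
Iteration 4: join on id=2 -> Sports (id 2, parent_id=1, lev 4).
Iteration 5: join on id=1 -> Games (id 1, parent_id=NULL, lev 5).
Iteration 6: parent_id is NULL; no match; recursion stops.
Total rows emitted: 6.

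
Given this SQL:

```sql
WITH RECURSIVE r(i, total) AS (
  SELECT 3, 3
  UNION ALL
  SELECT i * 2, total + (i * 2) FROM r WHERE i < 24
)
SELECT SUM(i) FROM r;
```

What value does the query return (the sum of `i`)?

Base: i=3, total=3.
Iteration 1: 3 < 24 holds -> i = 3 * 2 = 6, total = 3 + 6 = 9.
Iteration 2: 6 < 24 holds -> i = 6 * 2 = 12, total = 9 + 12 = 21.
Iteration 3: 12 < 24 holds -> i = 12 * 2 = 24, total = 21 + 24 = 45.
Iteration 4: 24 < 24 fails; recursion stops.
SUM(i) = 3 + 6 + 12 + 24 = 45.

45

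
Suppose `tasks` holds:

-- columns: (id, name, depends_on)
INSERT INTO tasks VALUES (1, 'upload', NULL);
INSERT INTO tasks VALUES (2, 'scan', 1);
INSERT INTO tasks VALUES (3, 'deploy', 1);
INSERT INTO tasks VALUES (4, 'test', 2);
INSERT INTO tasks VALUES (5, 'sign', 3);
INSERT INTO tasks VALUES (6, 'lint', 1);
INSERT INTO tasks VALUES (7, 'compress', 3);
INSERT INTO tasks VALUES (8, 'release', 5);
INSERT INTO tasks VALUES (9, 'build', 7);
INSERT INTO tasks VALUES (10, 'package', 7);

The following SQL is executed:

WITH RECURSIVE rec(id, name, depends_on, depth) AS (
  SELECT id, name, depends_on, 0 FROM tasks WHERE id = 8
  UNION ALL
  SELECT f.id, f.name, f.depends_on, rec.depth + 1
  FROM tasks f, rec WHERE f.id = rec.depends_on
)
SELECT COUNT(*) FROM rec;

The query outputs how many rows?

4

Base: id=8 (release), depends_on=5, depth 0.
Iteration 1: join on id=5 -> sign (id 5, depends_on=3, depth 1).
Iteration 2: join on id=3 -> deploy (id 3, depends_on=1, depth 2).
Iteration 3: join on id=1 -> upload (id 1, depends_on=NULL, depth 3).
Iteration 4: depends_on is NULL; no match; recursion stops.
Total rows emitted: 4.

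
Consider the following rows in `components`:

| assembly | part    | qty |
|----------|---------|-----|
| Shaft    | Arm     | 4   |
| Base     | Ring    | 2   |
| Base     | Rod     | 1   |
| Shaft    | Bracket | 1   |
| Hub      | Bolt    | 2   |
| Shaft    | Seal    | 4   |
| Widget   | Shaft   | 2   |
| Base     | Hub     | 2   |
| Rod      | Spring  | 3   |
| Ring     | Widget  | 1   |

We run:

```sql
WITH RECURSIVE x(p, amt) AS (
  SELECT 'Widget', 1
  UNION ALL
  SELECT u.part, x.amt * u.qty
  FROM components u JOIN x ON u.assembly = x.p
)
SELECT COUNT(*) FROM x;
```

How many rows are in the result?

5

Base: (Widget, amt=1).
Iteration 1: components of {Widget} -> Shaft = 1*2 = 2.
Iteration 2: components of {Shaft} -> Arm = 2*4 = 8, Bracket = 2*1 = 2, Seal = 2*4 = 8.
Iteration 3: no further components; recursion stops.
Total rows emitted: 5.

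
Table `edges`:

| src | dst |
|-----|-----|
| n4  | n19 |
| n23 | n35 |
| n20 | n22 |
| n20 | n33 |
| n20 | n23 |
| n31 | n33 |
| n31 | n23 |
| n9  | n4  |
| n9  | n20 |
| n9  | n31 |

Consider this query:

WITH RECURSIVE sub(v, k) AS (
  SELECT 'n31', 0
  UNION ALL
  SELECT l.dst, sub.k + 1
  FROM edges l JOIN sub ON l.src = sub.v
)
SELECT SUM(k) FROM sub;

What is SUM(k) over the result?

4

Base: (n31, k=0).
Iteration 1: edges from {n31} -> (n23, k=1), (n33, k=1).
Iteration 2: edges from {n23,n33} -> (n35, k=2).
Iteration 3: no outgoing edges from {n35}; recursion stops.
SUM(k) = 0 + 1 + 1 + 2 = 4.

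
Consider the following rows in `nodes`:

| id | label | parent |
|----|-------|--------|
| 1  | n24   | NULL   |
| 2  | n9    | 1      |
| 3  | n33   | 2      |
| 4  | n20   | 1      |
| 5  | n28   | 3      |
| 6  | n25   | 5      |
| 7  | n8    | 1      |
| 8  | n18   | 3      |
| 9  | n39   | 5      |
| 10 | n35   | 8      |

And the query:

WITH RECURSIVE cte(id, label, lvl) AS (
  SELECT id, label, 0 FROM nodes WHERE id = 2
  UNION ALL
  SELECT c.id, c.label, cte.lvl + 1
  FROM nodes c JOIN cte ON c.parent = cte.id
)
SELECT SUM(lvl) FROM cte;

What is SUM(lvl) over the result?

14

Base: id=2 (n9) at lvl 0.
Iteration 1: rows with parent in {2} -> n33 (id 3, lvl 1).
Iteration 2: rows with parent in {3} -> n28 (id 5, lvl 2), n18 (id 8, lvl 2).
Iteration 3: rows with parent in {5,8} -> n25 (id 6, lvl 3), n39 (id 9, lvl 3), n35 (id 10, lvl 3).
Iteration 4: no rows with parent in {6,9,10}; recursion stops.
SUM(lvl) = 0 + 1 + 2 + 2 + 3 + 3 + 3 = 14.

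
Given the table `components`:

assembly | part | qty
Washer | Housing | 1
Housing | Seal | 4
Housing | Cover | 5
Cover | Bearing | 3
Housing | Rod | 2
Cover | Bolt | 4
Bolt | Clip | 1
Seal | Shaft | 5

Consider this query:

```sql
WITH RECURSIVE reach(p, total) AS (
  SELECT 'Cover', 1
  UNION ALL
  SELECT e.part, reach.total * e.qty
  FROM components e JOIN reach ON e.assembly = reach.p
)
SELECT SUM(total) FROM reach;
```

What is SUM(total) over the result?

Base: (Cover, total=1).
Iteration 1: components of {Cover} -> Bearing = 1*3 = 3, Bolt = 1*4 = 4.
Iteration 2: components of {Bearing,Bolt} -> Clip = 4*1 = 4.
Iteration 3: no further components; recursion stops.
SUM(total) = 1 + 3 + 4 + 4 = 12.

12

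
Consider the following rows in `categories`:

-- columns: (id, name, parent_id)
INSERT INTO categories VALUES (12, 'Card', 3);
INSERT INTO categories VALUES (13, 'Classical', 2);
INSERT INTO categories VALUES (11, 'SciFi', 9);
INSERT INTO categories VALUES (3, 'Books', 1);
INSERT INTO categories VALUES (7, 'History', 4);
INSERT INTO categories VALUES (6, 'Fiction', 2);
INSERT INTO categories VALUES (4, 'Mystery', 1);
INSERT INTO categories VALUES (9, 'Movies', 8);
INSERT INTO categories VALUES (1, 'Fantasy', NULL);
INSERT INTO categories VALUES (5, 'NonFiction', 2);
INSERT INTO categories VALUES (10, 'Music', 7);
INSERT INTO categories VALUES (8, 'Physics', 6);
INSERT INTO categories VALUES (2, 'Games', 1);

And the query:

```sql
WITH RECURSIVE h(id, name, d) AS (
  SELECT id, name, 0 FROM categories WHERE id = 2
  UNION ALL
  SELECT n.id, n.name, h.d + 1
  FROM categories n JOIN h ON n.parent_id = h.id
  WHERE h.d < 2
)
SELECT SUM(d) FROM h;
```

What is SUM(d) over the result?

Base: id=2 (Games) at d 0.
Iteration 1: rows with parent_id in {2} -> NonFiction (id 5, d 1), Fiction (id 6, d 1), Classical (id 13, d 1).
Iteration 2: rows with parent_id in {5,6,13} -> Physics (id 8, d 2).
Iteration 3: d < 2 fails for all current rows; recursion stops.
SUM(d) = 0 + 1 + 1 + 1 + 2 = 5.

5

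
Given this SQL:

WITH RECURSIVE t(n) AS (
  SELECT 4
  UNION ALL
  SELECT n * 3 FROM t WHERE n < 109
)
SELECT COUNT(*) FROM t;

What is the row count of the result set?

5

Base: n=4.
Iteration 1: 4 < 109 holds -> n = 4 * 3 = 12.
Iteration 2: 12 < 109 holds -> n = 12 * 3 = 36.
Iteration 3: 36 < 109 holds -> n = 36 * 3 = 108.
Iteration 4: 108 < 109 holds -> n = 108 * 3 = 324.
Iteration 5: 324 < 109 fails; recursion stops.
Total rows emitted: 5.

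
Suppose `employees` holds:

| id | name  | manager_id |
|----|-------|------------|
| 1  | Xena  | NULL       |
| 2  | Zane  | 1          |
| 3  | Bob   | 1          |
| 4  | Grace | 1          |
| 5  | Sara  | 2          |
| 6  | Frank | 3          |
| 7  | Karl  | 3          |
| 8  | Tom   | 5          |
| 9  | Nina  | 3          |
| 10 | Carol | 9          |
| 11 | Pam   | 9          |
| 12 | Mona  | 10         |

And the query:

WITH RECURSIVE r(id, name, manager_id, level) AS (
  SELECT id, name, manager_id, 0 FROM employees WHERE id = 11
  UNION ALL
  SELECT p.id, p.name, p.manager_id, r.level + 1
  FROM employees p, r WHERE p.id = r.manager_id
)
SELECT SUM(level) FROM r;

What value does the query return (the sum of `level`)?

Base: id=11 (Pam), manager_id=9, level 0.
Iteration 1: join on id=9 -> Nina (id 9, manager_id=3, level 1).
Iteration 2: join on id=3 -> Bob (id 3, manager_id=1, level 2).
Iteration 3: join on id=1 -> Xena (id 1, manager_id=NULL, level 3).
Iteration 4: manager_id is NULL; no match; recursion stops.
SUM(level) = 0 + 1 + 2 + 3 = 6.

6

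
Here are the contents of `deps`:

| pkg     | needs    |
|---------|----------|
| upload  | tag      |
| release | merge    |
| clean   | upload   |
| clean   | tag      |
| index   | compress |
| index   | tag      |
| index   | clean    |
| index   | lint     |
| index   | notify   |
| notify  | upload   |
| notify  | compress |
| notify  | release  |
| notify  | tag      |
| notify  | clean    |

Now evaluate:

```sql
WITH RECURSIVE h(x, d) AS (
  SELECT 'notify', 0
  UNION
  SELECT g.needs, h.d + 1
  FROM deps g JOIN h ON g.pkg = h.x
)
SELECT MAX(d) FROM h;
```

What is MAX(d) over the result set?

3

Base: (notify, d=0).
Iteration 1: edges from {notify} -> (clean, d=1), (compress, d=1), (release, d=1), (tag, d=1), (upload, d=1).
Iteration 2: edges from {clean,compress,release,tag,upload} -> (merge, d=2), (tag, d=2), (upload, d=2). [UNION drops 1 duplicate row(s)]
Iteration 3: edges from {merge,tag,upload} -> (tag, d=3).
Iteration 4: no outgoing edges from {tag}; recursion stops.
d values: 0, 1, 1, 1, 1, 1, 2, 2, 2, 3; the maximum is 3.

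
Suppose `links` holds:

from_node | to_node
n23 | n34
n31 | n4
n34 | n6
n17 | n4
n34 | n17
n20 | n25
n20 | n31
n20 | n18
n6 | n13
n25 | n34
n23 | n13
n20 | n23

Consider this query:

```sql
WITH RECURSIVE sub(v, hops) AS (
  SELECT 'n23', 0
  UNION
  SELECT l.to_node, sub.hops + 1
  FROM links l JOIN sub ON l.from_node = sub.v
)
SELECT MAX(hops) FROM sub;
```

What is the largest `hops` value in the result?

Base: (n23, hops=0).
Iteration 1: edges from {n23} -> (n13, hops=1), (n34, hops=1).
Iteration 2: edges from {n13,n34} -> (n17, hops=2), (n6, hops=2).
Iteration 3: edges from {n17,n6} -> (n13, hops=3), (n4, hops=3).
Iteration 4: no outgoing edges from {n13,n4}; recursion stops.
hops values: 0, 1, 1, 2, 2, 3, 3; the maximum is 3.

3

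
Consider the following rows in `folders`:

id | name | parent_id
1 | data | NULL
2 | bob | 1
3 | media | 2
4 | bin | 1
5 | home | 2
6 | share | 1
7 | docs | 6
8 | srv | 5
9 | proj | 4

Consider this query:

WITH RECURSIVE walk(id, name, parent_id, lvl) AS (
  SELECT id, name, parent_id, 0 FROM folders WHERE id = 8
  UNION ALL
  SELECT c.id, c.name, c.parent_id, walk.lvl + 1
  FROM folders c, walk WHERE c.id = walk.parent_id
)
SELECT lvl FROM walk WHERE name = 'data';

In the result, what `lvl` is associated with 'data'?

3

Base: id=8 (srv), parent_id=5, lvl 0.
Iteration 1: join on id=5 -> home (id 5, parent_id=2, lvl 1).
Iteration 2: join on id=2 -> bob (id 2, parent_id=1, lvl 2).
Iteration 3: join on id=1 -> data (id 1, parent_id=NULL, lvl 3).
Iteration 4: parent_id is NULL; no match; recursion stops.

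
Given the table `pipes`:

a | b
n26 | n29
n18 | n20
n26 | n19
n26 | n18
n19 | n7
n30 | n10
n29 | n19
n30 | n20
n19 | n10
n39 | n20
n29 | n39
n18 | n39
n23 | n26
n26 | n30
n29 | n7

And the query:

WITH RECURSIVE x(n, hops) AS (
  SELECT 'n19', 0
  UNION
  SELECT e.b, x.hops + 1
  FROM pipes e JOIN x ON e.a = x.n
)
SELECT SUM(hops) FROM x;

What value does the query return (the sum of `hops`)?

Base: (n19, hops=0).
Iteration 1: edges from {n19} -> (n10, hops=1), (n7, hops=1).
Iteration 2: no outgoing edges from {n10,n7}; recursion stops.
SUM(hops) = 0 + 1 + 1 = 2.

2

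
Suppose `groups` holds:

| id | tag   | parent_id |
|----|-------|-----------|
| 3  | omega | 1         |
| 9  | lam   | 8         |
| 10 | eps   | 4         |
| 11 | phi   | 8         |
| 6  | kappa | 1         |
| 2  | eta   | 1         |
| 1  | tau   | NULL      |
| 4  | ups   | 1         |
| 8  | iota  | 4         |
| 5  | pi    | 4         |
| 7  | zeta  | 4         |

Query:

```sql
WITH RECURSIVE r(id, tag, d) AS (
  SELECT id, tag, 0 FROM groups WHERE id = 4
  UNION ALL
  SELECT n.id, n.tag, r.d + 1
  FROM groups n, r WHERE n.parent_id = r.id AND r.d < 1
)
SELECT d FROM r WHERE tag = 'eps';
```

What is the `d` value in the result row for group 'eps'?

Base: id=4 (ups) at d 0.
Iteration 1: rows with parent_id in {4} -> pi (id 5, d 1), zeta (id 7, d 1), iota (id 8, d 1), eps (id 10, d 1).
Iteration 2: d < 1 fails for all current rows; recursion stops.

1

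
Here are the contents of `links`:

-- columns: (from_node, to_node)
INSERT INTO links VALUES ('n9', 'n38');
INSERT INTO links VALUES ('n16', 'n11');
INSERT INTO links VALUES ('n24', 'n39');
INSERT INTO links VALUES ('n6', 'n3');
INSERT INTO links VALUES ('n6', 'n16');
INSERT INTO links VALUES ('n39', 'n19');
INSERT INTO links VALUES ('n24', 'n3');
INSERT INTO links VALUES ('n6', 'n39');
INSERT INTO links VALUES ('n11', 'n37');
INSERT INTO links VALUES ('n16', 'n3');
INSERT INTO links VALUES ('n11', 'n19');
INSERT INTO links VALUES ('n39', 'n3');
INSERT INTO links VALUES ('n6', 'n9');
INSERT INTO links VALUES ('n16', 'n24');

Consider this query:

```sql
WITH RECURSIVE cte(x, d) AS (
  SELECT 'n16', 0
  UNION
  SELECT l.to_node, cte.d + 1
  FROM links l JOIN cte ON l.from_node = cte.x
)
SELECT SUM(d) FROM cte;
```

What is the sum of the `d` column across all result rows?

Base: (n16, d=0).
Iteration 1: edges from {n16} -> (n11, d=1), (n24, d=1), (n3, d=1).
Iteration 2: edges from {n11,n24,n3} -> (n19, d=2), (n3, d=2), (n37, d=2), (n39, d=2).
Iteration 3: edges from {n19,n3,n37,n39} -> (n19, d=3), (n3, d=3).
Iteration 4: no outgoing edges from {n19,n3}; recursion stops.
SUM(d) = 0 + 1 + 1 + 1 + 2 + 2 + 2 + 2 + 3 + 3 = 17.

17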